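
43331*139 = 6023009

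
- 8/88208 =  - 1+11025/11026 = -0.00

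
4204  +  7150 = 11354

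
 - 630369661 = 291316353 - 921686014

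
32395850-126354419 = -93958569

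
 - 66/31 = -3 + 27/31 =- 2.13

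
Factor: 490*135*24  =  1587600  =  2^4*3^4*5^2 * 7^2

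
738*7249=5349762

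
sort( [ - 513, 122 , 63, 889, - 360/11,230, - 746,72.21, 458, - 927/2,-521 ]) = [  -  746,  -  521, - 513, - 927/2, - 360/11 , 63,72.21, 122,230,458, 889 ] 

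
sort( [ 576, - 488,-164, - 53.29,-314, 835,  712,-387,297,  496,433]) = [ - 488,  -  387,-314,-164, - 53.29 , 297, 433, 496,576,712, 835]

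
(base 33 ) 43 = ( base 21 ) 69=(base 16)87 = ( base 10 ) 135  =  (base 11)113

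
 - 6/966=- 1/161 = -0.01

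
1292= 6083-4791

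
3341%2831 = 510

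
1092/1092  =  1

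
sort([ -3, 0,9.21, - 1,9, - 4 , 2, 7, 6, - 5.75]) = [-5.75, -4, - 3, - 1, 0, 2,  6,7, 9, 9.21 ]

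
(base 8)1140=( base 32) J0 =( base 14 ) 316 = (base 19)1d0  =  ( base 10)608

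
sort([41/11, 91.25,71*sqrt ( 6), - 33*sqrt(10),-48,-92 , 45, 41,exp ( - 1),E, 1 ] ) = [ -33*sqrt ( 10 ),-92, - 48, exp(-1 ), 1, E, 41/11, 41, 45,91.25, 71*sqrt( 6 )] 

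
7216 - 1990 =5226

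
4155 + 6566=10721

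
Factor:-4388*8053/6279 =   -  2^2*3^(-1 )*7^( - 1 )*13^ (  -  1 ) * 23^( - 1 )*1097^1*8053^1 = - 35336564/6279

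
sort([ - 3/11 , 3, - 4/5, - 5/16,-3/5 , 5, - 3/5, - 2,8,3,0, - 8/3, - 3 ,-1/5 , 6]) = [ - 3, - 8/3, - 2,-4/5,-3/5, - 3/5, - 5/16,  -  3/11 , - 1/5,0,3  ,  3 , 5,  6 , 8 ] 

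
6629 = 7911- 1282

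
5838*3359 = 19609842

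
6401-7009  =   - 608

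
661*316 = 208876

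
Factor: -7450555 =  - 5^1*7^1*212873^1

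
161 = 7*23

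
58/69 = 58/69 = 0.84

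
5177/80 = 5177/80 = 64.71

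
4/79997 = 4/79997=0.00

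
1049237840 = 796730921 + 252506919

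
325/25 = 13 = 13.00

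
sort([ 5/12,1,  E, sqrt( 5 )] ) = [5/12,1,sqrt(5 ), E] 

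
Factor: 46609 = 127^1*367^1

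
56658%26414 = 3830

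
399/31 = 12 + 27/31 = 12.87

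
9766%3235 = 61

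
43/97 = 43/97 = 0.44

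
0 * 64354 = 0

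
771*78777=60737067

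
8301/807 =2767/269   =  10.29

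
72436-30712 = 41724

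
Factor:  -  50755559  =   - 1213^1*41843^1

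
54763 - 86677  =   - 31914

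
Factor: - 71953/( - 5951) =133/11= 7^1*11^(- 1) * 19^1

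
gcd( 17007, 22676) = 5669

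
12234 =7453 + 4781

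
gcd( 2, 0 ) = 2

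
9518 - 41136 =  - 31618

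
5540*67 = 371180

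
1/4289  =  1/4289 = 0.00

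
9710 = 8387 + 1323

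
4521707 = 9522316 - 5000609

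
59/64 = 59/64 = 0.92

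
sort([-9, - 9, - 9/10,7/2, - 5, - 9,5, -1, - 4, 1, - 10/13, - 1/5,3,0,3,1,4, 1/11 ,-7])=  [-9, - 9,  -  9,  -  7, - 5 , - 4, - 1, - 9/10,  -  10/13, - 1/5, 0 , 1/11,1, 1,3,3,7/2,4,5] 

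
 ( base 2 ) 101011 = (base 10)43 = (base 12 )37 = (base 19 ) 25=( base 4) 223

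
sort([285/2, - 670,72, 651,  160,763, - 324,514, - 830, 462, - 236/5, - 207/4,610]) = [ - 830,- 670, - 324, - 207/4,-236/5,72, 285/2,160, 462, 514,610 , 651, 763] 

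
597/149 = 597/149 = 4.01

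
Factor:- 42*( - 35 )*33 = 48510 =2^1 * 3^2*5^1*7^2*11^1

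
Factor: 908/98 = 2^1*7^( - 2)*227^1 = 454/49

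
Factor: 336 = 2^4*3^1*7^1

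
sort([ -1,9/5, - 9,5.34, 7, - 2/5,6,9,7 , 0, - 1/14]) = [  -  9, - 1, - 2/5, - 1/14,0,9/5,5.34,6, 7, 7,9 ]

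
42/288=7/48 = 0.15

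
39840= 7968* 5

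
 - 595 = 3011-3606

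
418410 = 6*69735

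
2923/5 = 2923/5 = 584.60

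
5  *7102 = 35510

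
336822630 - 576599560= - 239776930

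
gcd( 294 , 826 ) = 14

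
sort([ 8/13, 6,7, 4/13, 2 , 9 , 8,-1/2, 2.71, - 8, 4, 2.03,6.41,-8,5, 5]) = [ - 8,-8, - 1/2, 4/13, 8/13, 2 , 2.03, 2.71, 4,5, 5, 6, 6.41, 7, 8,9 ] 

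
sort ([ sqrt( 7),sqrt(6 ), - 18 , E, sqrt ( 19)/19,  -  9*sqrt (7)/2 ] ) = [-18,-9*sqrt(7 )/2 , sqrt( 19) /19 , sqrt(6) , sqrt(7) , E ] 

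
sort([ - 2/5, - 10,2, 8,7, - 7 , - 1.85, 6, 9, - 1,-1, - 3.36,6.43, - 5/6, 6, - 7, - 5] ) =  [  -  10 , - 7,- 7, - 5  , - 3.36, - 1.85,-1, - 1, - 5/6, - 2/5,2,  6,6,6.43,7,  8, 9]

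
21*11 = 231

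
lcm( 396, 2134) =38412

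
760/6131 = 760/6131  =  0.12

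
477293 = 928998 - 451705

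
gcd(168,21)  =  21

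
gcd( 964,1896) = 4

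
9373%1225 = 798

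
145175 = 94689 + 50486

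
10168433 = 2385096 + 7783337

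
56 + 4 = 60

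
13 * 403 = 5239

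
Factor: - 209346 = -2^1 * 3^1*23^1*37^1  *  41^1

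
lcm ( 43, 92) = 3956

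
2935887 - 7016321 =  - 4080434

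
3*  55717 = 167151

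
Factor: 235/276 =2^( -2)*3^(-1)*5^1*23^(-1)*47^1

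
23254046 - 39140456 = -15886410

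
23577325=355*66415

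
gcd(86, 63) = 1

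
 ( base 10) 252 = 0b11111100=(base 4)3330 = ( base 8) 374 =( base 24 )ac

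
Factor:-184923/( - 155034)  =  761/638  =  2^(-1)*11^(-1)*29^(-1) * 761^1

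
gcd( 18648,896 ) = 56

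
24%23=1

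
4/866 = 2/433 = 0.00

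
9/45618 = 3/15206 = 0.00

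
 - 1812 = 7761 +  - 9573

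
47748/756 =3979/63 = 63.16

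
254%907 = 254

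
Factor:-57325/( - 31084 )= 2^( -2 ) * 5^2 * 19^( - 1)*409^(  -  1) * 2293^1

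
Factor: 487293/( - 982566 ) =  - 2^( - 1)* 3^( - 1 )*13^( - 2 )*17^ ( - 1)*83^1*103^1 =- 8549/17238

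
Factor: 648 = 2^3*3^4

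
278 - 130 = 148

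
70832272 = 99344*713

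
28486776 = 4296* 6631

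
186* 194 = 36084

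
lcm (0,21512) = 0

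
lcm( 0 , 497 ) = 0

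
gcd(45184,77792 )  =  32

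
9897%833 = 734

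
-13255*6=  - 79530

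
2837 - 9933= - 7096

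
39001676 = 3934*9914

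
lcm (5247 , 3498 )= 10494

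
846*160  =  135360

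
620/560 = 1 + 3/28= 1.11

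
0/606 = 0=0.00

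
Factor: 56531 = 56531^1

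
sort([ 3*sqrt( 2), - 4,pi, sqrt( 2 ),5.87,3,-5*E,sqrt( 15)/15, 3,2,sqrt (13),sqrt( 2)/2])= [-5*E ,  -  4, sqrt( 15) /15, sqrt( 2)/2 , sqrt( 2),  2, 3, 3,pi,sqrt(13), 3*sqrt( 2 ), 5.87 ] 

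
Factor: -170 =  - 2^1*5^1 * 17^1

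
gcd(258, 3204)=6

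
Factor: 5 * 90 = 2^1*3^2 * 5^2  =  450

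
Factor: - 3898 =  - 2^1*1949^1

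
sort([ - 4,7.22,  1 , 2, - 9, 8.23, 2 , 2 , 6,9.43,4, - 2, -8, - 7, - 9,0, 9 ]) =[ - 9, - 9,- 8, - 7, -4, - 2 , 0, 1,2, 2, 2, 4,6, 7.22,8.23,  9,9.43]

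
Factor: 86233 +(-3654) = 7^1*47^1 *251^1  =  82579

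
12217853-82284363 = -70066510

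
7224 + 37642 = 44866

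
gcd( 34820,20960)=20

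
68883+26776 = 95659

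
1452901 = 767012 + 685889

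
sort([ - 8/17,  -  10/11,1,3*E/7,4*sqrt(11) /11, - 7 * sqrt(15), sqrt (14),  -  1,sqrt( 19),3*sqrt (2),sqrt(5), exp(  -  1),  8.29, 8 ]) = [ - 7 * sqrt(15), - 1, - 10/11,-8/17,exp( - 1 ), 1,3*E/7,4*sqrt(11 )/11,sqrt(5 ),sqrt (14),  3*sqrt(2),sqrt (19 ), 8, 8.29]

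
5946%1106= 416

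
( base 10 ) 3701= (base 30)43B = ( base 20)951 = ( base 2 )111001110101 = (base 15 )116B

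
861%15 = 6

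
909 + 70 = 979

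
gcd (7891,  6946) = 1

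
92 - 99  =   - 7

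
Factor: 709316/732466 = 766/791 = 2^1*7^( - 1 )*113^( - 1)*383^1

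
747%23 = 11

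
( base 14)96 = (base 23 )5h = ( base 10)132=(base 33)40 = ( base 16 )84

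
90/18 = 5 = 5.00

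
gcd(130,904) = 2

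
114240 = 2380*48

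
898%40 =18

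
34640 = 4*8660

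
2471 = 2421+50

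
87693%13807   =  4851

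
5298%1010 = 248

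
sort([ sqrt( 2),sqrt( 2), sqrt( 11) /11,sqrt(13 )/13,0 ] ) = [0,  sqrt( 13 ) /13,sqrt( 11)/11,sqrt( 2 ),sqrt(  2)]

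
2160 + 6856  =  9016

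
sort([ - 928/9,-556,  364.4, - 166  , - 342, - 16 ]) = [  -  556, - 342,-166, - 928/9, - 16,  364.4 ]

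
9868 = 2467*4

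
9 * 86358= 777222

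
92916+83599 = 176515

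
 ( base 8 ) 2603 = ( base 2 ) 10110000011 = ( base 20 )3ab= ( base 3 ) 1221021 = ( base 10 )1411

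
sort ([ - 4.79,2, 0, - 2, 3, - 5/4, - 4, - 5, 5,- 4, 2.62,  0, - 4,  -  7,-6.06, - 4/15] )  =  [ - 7, - 6.06, - 5, - 4.79,-4, - 4, -4, - 2 , - 5/4, - 4/15, 0, 0, 2,2.62,  3, 5]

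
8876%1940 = 1116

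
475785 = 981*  485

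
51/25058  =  3/1474 = 0.00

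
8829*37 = 326673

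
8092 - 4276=3816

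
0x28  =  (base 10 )40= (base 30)1A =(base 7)55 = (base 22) 1i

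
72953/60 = 72953/60 = 1215.88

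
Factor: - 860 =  - 2^2*5^1*43^1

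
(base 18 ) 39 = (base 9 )70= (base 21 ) 30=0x3F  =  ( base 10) 63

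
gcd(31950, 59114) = 2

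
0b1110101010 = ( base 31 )u8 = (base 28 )15E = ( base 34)rk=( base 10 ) 938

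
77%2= 1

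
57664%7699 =3771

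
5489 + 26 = 5515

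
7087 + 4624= 11711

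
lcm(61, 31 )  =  1891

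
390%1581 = 390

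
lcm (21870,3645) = 21870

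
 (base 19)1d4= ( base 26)NE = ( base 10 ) 612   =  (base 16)264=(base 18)1G0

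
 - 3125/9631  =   - 1+6506/9631=-0.32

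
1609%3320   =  1609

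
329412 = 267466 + 61946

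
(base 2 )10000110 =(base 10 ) 134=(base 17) 7f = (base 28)4M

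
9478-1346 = 8132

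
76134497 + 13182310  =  89316807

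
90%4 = 2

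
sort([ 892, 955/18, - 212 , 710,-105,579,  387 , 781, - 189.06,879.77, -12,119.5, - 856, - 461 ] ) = [ - 856, -461,-212,  -  189.06 ,-105, - 12, 955/18 , 119.5,387, 579, 710, 781, 879.77,892 ] 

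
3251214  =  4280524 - 1029310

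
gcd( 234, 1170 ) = 234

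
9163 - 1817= 7346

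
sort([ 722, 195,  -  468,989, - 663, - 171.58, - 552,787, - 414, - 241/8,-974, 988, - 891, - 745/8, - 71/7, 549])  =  [ - 974, - 891, - 663, - 552, -468,- 414, - 171.58, - 745/8,-241/8, - 71/7, 195, 549,722, 787,988, 989 ] 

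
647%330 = 317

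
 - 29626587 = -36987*801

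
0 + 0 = 0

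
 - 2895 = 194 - 3089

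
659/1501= 659/1501 = 0.44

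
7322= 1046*7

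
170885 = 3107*55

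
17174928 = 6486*2648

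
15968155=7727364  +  8240791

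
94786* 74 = 7014164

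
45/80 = 9/16 = 0.56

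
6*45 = 270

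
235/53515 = 47/10703 = 0.00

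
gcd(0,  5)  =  5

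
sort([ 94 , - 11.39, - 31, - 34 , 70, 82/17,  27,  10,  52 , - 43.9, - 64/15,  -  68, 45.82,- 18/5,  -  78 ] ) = [ - 78, - 68,- 43.9 , - 34,-31, - 11.39,-64/15, - 18/5, 82/17,10, 27, 45.82,52, 70, 94 ] 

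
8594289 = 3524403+5069886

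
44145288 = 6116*7218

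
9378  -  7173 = 2205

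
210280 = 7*30040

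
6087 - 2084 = 4003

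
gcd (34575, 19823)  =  461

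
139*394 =54766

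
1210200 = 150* 8068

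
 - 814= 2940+-3754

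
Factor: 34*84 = 2^3 *3^1*7^1*17^1  =  2856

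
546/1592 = 273/796 = 0.34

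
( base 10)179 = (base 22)83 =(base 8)263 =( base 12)12b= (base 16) b3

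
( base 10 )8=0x8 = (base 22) 8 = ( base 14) 8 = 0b1000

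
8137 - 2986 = 5151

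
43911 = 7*6273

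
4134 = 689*6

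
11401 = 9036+2365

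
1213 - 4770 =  - 3557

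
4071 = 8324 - 4253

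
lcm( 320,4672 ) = 23360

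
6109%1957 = 238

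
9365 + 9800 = 19165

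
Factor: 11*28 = 2^2*7^1 * 11^1=308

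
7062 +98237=105299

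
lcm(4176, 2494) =179568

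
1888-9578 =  - 7690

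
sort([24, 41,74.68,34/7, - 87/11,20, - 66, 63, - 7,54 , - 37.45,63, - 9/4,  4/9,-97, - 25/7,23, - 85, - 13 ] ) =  [ - 97, - 85,  -  66,- 37.45, - 13, -87/11 ,-7, - 25/7, -9/4,4/9,34/7,20,  23,24, 41,54, 63,63,  74.68 ] 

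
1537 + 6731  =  8268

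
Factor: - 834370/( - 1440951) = 2^1*3^( - 1)*5^1*83437^1 * 480317^ ( - 1)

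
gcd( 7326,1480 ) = 74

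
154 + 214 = 368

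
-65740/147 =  - 448 + 116/147= - 447.21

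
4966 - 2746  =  2220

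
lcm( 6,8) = 24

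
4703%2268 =167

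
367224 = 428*858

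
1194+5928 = 7122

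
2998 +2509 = 5507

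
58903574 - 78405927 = -19502353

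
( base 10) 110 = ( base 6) 302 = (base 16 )6E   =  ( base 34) 38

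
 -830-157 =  - 987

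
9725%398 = 173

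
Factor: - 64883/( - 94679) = 7^1 * 23^1*31^1*7283^( - 1 ) =4991/7283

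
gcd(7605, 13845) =195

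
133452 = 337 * 396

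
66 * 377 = 24882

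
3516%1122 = 150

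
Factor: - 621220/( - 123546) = 2^1*3^( - 1)*5^1*59^( - 1)*89^1 = 890/177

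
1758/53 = 33 + 9/53 = 33.17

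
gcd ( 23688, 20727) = 2961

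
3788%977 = 857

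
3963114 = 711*5574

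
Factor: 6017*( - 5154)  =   -31011618 = -2^1*3^1*11^1*547^1*859^1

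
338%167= 4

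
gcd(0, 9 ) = 9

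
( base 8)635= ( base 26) FN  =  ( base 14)217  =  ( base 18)14h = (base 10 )413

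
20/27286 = 10/13643 = 0.00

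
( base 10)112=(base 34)3a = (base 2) 1110000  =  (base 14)80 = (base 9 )134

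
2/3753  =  2/3753  =  0.00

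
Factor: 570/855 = 2^1 * 3^( - 1 ) = 2/3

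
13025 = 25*521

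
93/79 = 93/79= 1.18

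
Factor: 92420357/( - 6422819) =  - 13^( - 1 )*23^ (-1)*21481^ ( - 1)*92420357^1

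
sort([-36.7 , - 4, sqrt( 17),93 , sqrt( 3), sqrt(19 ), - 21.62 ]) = [-36.7, - 21.62,  -  4,sqrt( 3), sqrt( 17),  sqrt( 19 ),93] 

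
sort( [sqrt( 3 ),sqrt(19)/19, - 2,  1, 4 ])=[ - 2, sqrt( 19)/19, 1, sqrt(3), 4]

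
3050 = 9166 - 6116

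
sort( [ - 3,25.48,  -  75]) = [ - 75, - 3, 25.48] 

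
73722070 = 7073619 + 66648451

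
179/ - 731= - 179/731 = - 0.24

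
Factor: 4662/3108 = 3/2 =2^( - 1)*3^1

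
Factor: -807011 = - 807011^1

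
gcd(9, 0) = 9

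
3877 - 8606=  - 4729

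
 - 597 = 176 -773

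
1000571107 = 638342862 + 362228245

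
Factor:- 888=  - 2^3*3^1*37^1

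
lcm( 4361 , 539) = 47971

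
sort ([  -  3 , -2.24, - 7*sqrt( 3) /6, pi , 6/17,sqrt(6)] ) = [ - 3,  -  2.24, - 7*sqrt( 3 )/6,  6/17, sqrt(6),  pi ]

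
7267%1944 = 1435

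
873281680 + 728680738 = 1601962418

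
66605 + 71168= 137773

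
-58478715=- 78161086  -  - 19682371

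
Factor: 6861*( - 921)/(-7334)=2^( - 1)*3^2*19^( - 1)*193^( - 1)*307^1*2287^1=6318981/7334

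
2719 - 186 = 2533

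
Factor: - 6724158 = - 2^1*3^1*7^1*37^1*4327^1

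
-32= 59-91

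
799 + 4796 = 5595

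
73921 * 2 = 147842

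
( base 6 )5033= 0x44D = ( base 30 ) 16L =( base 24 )1ll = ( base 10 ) 1101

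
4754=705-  - 4049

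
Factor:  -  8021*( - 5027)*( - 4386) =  - 176850392862 = -2^1*3^1*11^1*13^1*17^1*43^1*457^1*617^1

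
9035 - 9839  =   - 804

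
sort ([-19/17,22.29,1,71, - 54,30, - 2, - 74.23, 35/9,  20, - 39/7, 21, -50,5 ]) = [-74.23, - 54, - 50, - 39/7, - 2, - 19/17,1, 35/9  ,  5 , 20 , 21, 22.29,30,71]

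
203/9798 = 203/9798 = 0.02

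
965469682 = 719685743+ 245783939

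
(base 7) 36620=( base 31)9tl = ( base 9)14112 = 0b10010101100001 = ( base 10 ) 9569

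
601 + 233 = 834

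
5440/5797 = 320/341=0.94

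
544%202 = 140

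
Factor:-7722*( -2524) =2^3*3^3*11^1*13^1*631^1 =19490328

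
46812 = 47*996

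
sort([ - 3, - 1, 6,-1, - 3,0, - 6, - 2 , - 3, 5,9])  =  [ - 6, - 3, - 3,-3, - 2,-1,-1,0, 5,  6,  9 ] 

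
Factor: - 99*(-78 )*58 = 447876= 2^2*3^3*11^1*13^1*29^1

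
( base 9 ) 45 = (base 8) 51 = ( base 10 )41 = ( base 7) 56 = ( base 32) 19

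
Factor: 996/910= 498/455 = 2^1*3^1*5^(  -  1)*7^( - 1)*13^( - 1 )*83^1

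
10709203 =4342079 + 6367124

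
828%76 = 68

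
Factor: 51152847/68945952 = 17050949/22981984= 2^(-5 ) * 17^1*373^1*2689^1*718187^(- 1 ) 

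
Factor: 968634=2^1 * 3^2*53813^1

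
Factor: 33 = 3^1*11^1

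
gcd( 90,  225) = 45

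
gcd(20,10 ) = 10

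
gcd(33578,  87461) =1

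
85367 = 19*4493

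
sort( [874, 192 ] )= [192 , 874]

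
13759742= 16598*829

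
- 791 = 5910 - 6701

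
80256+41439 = 121695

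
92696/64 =1448 + 3/8 = 1448.38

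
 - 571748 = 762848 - 1334596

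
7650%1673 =958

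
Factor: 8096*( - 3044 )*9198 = - 226677572352=-  2^8*3^2*7^1*11^1*23^1 * 73^1*761^1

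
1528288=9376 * 163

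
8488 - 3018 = 5470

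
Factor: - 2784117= - 3^1*7^1*233^1*569^1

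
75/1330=15/266 = 0.06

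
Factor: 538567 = 538567^1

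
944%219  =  68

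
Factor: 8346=2^1 * 3^1*13^1*107^1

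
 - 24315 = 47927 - 72242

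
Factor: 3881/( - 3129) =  - 3^(-1 )*7^ ( - 1)*149^( - 1)*3881^1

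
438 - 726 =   -  288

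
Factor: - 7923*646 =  - 2^1 * 3^1*17^1*19^2*139^1 =- 5118258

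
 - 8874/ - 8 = 4437/4 = 1109.25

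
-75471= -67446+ - 8025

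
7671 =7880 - 209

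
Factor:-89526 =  - 2^1* 3^1*43^1*347^1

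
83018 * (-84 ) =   -  6973512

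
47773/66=723 +5/6 = 723.83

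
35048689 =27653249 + 7395440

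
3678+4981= 8659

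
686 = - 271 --957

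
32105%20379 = 11726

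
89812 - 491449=-401637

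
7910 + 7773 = 15683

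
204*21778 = 4442712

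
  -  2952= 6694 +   -  9646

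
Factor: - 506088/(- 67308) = 2^1 * 3^3*11^1*79^( - 1 )= 594/79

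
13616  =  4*3404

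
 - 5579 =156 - 5735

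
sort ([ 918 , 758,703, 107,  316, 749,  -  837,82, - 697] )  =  [ - 837, - 697,82,107,316, 703,749,  758,918 ] 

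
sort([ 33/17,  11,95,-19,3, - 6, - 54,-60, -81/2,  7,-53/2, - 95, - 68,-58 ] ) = [ - 95, - 68 ,-60, - 58 ,-54  ,-81/2, - 53/2, - 19,-6 , 33/17 , 3,  7 , 11,95]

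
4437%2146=145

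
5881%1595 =1096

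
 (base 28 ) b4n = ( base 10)8759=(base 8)21067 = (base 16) 2237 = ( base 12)509B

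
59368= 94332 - 34964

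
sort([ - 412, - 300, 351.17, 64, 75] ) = [ - 412, - 300 , 64,75, 351.17 ]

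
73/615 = 73/615 = 0.12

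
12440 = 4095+8345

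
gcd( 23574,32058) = 6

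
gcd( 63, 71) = 1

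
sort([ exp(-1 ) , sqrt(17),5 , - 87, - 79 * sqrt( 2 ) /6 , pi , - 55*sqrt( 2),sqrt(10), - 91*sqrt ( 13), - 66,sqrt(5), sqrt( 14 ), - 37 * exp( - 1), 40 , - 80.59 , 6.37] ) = [ - 91*sqrt( 13 ), - 87,-80.59, -55*sqrt(2 ) ,-66, - 79 *sqrt( 2 )/6, - 37*exp( - 1) , exp( - 1), sqrt ( 5),  pi, sqrt( 10), sqrt( 14 ),sqrt( 17 ), 5,6.37,40 ]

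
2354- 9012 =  - 6658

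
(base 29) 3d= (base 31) 37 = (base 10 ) 100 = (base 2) 1100100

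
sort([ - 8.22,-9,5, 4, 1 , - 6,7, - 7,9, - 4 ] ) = [  -  9, - 8.22, - 7,- 6, - 4, 1,4,5,7, 9]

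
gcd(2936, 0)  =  2936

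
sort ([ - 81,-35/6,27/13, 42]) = [ - 81, - 35/6, 27/13 , 42 ] 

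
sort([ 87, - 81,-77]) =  [ - 81,-77,  87]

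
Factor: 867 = 3^1 * 17^2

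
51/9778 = 51/9778 = 0.01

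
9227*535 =4936445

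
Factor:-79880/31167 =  - 2^3*3^( - 2)*5^1*1997^1 * 3463^(-1)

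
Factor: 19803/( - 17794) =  - 2^( - 1)*3^1*23^1*31^( - 1) = - 69/62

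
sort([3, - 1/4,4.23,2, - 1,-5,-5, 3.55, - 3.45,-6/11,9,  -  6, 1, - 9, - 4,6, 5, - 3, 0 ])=[-9,- 6,-5,-5, - 4, -3.45,  -  3,- 1,-6/11, -1/4, 0,1, 2,3,3.55,4.23,5, 6, 9 ] 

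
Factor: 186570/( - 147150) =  - 5^( - 1)*109^(  -  1)*691^1=- 691/545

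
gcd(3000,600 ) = 600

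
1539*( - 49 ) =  - 75411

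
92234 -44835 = 47399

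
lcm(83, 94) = 7802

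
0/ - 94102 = 0/1 =-  0.00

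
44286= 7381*6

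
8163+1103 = 9266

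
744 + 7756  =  8500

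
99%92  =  7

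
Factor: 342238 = 2^1*13^1*13163^1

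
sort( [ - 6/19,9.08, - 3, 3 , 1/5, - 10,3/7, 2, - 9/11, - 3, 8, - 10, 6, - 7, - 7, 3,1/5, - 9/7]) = [ - 10, - 10, - 7,-7, - 3, - 3, - 9/7, - 9/11,- 6/19,1/5,1/5 , 3/7,2, 3, 3, 6, 8,9.08]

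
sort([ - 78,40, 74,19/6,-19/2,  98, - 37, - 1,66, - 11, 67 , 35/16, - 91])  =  [ - 91,  -  78, - 37,-11,-19/2,-1,35/16, 19/6, 40,66, 67, 74, 98 ]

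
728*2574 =1873872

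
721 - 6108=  - 5387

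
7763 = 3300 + 4463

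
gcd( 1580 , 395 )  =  395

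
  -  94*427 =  - 40138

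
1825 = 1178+647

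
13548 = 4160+9388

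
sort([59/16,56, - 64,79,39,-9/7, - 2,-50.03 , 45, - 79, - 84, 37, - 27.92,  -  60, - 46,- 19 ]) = [ - 84, - 79,  -  64,-60, - 50.03, - 46,-27.92, - 19, - 2 ,-9/7,  59/16 , 37, 39 , 45,56,79]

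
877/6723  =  877/6723  =  0.13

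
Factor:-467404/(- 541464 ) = 2^( - 1 )*3^( - 1 )*11^ (- 1 )* 293^( -1 )*16693^1= 16693/19338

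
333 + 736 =1069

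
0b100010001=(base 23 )BK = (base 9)333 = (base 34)81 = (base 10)273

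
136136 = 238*572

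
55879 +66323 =122202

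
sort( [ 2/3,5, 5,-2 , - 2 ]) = [ - 2, - 2 , 2/3, 5, 5]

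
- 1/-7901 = 1/7901  =  0.00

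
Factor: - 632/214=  - 316/107= -2^2*79^1*107^(- 1 ) 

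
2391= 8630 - 6239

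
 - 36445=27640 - 64085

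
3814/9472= 1907/4736 = 0.40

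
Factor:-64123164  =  -2^2*3^4*7^3*577^1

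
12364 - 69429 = -57065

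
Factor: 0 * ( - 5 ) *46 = 0^1 = 0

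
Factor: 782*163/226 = 17^1*23^1 *113^( - 1 )* 163^1 = 63733/113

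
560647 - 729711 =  - 169064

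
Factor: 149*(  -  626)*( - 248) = 23131952 = 2^4*31^1  *  149^1*313^1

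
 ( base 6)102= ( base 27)1B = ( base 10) 38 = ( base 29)19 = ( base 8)46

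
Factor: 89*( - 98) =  - 2^1 * 7^2* 89^1 = -8722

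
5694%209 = 51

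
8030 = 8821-791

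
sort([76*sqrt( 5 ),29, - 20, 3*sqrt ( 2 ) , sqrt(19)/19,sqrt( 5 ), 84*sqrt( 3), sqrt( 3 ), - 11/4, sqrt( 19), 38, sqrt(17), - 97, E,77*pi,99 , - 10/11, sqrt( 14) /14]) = [ - 97, - 20,  -  11/4, - 10/11, sqrt ( 19 )/19, sqrt( 14 )/14, sqrt( 3),sqrt(5), E,sqrt(17 ), 3*sqrt( 2 ) , sqrt(19 ), 29, 38,  99,84*sqrt(3),76*sqrt( 5 ), 77*pi] 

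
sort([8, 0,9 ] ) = [ 0,8,  9 ] 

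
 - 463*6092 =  - 2820596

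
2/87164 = 1/43582 = 0.00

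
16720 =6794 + 9926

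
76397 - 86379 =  - 9982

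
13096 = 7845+5251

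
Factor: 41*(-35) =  - 1435 = - 5^1 * 7^1*41^1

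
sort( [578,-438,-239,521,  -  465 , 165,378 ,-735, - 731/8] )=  [  -  735 ,-465, - 438, - 239, - 731/8 , 165, 378,521, 578]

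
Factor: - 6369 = -3^1* 11^1*193^1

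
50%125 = 50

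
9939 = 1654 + 8285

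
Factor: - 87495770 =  -2^1*5^1*17^1*514681^1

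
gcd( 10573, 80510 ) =97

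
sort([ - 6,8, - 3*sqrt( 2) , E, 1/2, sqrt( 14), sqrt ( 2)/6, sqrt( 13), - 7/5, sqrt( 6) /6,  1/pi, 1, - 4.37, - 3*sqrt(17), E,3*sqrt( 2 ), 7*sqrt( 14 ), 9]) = [ - 3 * sqrt(17 ), - 6,  -  4.37, - 3*sqrt( 2 ), - 7/5,sqrt( 2)/6, 1/pi , sqrt( 6 ) /6,1/2,1, E, E  ,  sqrt( 13 )  ,  sqrt(14),3*sqrt(2 ), 8, 9, 7 *sqrt(14 ) ]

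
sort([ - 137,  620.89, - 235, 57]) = [ - 235,-137,57,620.89]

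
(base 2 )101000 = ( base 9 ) 44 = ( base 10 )40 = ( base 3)1111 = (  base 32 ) 18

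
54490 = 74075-19585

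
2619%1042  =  535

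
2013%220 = 33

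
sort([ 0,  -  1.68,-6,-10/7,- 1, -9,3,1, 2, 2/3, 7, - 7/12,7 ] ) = [ - 9, - 6,-1.68, - 10/7,-1, - 7/12,0,2/3, 1,2, 3,7, 7] 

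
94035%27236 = 12327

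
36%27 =9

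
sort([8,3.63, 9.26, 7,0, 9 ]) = [ 0, 3.63, 7,8,9, 9.26 ] 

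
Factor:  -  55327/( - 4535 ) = 61/5 = 5^ ( - 1)*61^1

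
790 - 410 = 380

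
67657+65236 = 132893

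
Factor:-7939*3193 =  -  25349227  =  - 17^1*31^1*103^1*467^1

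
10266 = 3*3422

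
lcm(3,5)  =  15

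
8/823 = 8/823 = 0.01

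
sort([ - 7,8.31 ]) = [ - 7,8.31 ] 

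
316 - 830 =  - 514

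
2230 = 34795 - 32565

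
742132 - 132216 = 609916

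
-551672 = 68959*(-8 ) 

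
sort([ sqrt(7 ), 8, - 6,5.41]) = [ - 6,sqrt( 7 ), 5.41,8 ] 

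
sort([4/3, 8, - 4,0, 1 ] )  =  [ - 4, 0, 1,  4/3, 8]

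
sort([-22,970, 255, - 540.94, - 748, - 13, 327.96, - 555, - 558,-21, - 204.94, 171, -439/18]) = [ - 748,-558, - 555, - 540.94, - 204.94, - 439/18, - 22,-21,- 13,171, 255, 327.96, 970]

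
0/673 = 0 = 0.00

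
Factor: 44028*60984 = 2^5*3^4*7^1*11^2 * 1223^1 = 2685003552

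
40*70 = 2800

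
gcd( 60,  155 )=5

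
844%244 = 112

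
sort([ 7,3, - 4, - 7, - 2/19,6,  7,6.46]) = [ - 7, - 4 , - 2/19 , 3,6,  6.46,7,7] 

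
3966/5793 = 1322/1931 = 0.68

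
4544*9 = 40896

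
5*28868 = 144340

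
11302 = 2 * 5651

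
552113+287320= 839433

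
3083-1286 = 1797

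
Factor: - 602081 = - 602081^1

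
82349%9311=7861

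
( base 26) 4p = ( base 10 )129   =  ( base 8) 201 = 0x81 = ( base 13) 9c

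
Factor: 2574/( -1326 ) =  - 3^1*11^1*17^( - 1)= - 33/17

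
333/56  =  333/56 = 5.95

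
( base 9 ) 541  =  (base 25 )HH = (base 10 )442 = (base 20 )122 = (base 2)110111010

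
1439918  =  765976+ 673942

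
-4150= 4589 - 8739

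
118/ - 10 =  - 59/5 = - 11.80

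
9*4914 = 44226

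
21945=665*33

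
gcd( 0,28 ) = 28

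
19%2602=19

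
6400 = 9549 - 3149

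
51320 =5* 10264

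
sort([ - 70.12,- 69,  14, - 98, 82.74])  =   [ -98,-70.12 ,-69, 14, 82.74] 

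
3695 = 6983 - 3288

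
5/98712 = 5/98712 = 0.00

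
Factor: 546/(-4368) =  - 1/8 = - 2^ ( - 3)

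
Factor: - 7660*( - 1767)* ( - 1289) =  - 2^2*3^1 * 5^1 * 19^1*31^1*383^1*1289^1 = - 17446898580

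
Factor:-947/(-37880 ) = 2^(- 3)*5^( - 1) = 1/40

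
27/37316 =27/37316 = 0.00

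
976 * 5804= 5664704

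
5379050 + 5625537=11004587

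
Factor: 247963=23^1 *10781^1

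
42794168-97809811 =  - 55015643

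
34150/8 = 4268 + 3/4 =4268.75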